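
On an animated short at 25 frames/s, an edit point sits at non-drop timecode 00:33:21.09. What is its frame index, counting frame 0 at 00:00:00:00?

50034

Total seconds to the label: (0 × 3600 + 33 × 60 + 21) = 2001.
Frame index = 2001 × 25 + 9 = 50034.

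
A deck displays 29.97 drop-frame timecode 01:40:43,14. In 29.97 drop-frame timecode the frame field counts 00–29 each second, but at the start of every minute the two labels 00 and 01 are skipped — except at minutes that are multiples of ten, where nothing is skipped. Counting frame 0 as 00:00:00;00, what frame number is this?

181124

As if non-drop at 30 labels/s: (1 × 3600 + 40 × 60 + 43) × 30 + 14 = 181304.
Minute boundaries passed: 100; those not divisible by 10: 100 − 10 = 90; dropped labels = 2 × 90 = 180.
Actual frame index = 181304 − 180 = 181124.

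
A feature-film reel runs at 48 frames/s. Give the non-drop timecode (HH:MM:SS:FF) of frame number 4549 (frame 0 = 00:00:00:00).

4549 ÷ 48 = 94 full seconds, remainder 37 frames.
94 s = 0 h 1 min 34 s.
Timecode: 00:01:34:37.

00:01:34:37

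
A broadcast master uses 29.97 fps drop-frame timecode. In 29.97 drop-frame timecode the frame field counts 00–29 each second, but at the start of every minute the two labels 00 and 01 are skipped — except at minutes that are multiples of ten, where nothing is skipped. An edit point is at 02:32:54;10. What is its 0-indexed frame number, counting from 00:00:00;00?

274956

As if non-drop at 30 labels/s: (2 × 3600 + 32 × 60 + 54) × 30 + 10 = 275230.
Minute boundaries passed: 152; those not divisible by 10: 152 − 15 = 137; dropped labels = 2 × 137 = 274.
Actual frame index = 275230 − 274 = 274956.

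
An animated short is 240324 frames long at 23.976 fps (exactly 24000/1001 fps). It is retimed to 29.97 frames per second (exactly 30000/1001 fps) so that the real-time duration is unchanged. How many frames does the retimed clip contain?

300405 frames

Target frames = source frames × (target rate / source rate) = 240324 × (30000/1001)/(24000/1001) = 240324 × 5/4 = 300405.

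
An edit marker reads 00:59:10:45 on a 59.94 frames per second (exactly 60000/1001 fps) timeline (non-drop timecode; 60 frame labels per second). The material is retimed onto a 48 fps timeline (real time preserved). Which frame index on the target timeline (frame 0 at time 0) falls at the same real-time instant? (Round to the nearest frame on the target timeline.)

frame 170606

Source frame index: (0×3600 + 59×60 + 10) × 60 + 45 = 213045.
Real time: 213045 / (60000/1001) = 14217203/4000 s.
Target frame: (14217203/4000) × (48) = 42651609/250 ≈ 170606.436 → 170606.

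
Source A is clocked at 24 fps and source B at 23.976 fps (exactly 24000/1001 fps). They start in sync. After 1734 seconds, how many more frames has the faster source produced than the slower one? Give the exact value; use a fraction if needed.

A emits 24 × 1734 = 41616 frames; B emits 24000/1001 × 1734 = 41616000/1001.
Difference = 41616/1001 frames (≈ 41.5744); B is behind A.

41616/1001 frames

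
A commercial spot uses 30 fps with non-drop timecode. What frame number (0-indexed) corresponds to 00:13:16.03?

Total seconds to the label: (0 × 3600 + 13 × 60 + 16) = 796.
Frame index = 796 × 30 + 3 = 23883.

23883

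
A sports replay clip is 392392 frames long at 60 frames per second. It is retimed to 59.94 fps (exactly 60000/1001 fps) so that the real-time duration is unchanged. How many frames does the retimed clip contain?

Target frames = source frames × (target rate / source rate) = 392392 × (60000/1001)/(60) = 392392 × 1000/1001 = 392000.

392000 frames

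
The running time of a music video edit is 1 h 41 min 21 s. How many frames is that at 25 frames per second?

1 h 41 min 21 s = 6081 s.
Frames = 6081 × 25 = 152025.

152025 frames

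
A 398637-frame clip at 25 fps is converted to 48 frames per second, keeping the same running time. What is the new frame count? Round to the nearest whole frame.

Frames at target rate = 398637 × (48) / (25) = 19134576/25 ≈ 765383.040.
Nearest whole frame: 765383.

765383 frames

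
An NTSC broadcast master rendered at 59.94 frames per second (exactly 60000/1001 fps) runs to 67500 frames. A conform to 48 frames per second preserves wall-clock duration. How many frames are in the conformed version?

54054 frames

Target frames = source frames × (target rate / source rate) = 67500 × (48)/(60000/1001) = 67500 × 1001/1250 = 54054.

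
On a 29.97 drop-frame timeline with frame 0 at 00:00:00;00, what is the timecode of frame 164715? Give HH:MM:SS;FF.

Each 10-minute DF block holds 10 × 60 × 30 − 9 × 2 = 17982 frames. 164715 ÷ 17982 → 9 full blocks, remainder 2877.
Within the partial block the first minute is 1800 frames and each further minute 1798, so 1 further minute boundary passed. Total skipped labels = 18 × 9 + 2 × 1 = 164.
Non-drop label index = 164715 + 164 = 164879; at 30 labels/s that is 01:31:35:29, i.e. DF 01:31:35;29.

01:31:35;29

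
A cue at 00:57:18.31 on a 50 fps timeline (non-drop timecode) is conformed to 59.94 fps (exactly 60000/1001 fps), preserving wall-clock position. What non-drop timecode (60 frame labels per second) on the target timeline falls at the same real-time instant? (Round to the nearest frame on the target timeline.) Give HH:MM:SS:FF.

00:57:15:11

Source frame index: (0×3600 + 57×60 + 18) × 50 + 31 = 171931.
Real time: 171931 / (50) = 171931/50 s.
Target frame: (171931/50) × (60000/1001) = 206317200/1001 ≈ 206111.089 → 206111.
At 60 labels/s: frame 206111 → 00:57:15:11.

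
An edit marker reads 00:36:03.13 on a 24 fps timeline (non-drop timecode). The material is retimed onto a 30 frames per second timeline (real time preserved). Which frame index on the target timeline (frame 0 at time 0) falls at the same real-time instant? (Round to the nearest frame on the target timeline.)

frame 64906

Source frame index: (0×3600 + 36×60 + 3) × 24 + 13 = 51925.
Real time: 51925 / (24) = 51925/24 s.
Target frame: (51925/24) × (30) = 259625/4 ≈ 64906.250 → 64906.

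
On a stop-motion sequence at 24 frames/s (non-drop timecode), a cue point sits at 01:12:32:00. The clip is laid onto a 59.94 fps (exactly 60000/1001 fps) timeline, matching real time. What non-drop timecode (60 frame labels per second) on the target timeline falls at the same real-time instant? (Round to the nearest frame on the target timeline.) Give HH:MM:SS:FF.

Source frame index: (1×3600 + 12×60 + 32) × 24 + 0 = 104448.
Real time: 104448 / (24) = 4352 s.
Target frame: (4352) × (60000/1001) = 261120000/1001 ≈ 260859.141 → 260859.
At 60 labels/s: frame 260859 → 01:12:27:39.

01:12:27:39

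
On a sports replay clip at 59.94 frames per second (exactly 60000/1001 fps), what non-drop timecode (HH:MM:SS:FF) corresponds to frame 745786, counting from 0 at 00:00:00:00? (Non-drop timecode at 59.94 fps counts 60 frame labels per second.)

745786 ÷ 60 = 12429 full seconds, remainder 46 frames.
12429 s = 3 h 27 min 9 s.
Timecode: 03:27:09:46.

03:27:09:46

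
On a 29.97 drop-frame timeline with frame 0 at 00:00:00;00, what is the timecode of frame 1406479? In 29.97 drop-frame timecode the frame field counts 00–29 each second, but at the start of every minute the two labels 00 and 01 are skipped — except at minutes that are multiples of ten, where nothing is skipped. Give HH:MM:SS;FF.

13:02:09;17

Each 10-minute DF block holds 10 × 60 × 30 − 9 × 2 = 17982 frames. 1406479 ÷ 17982 → 78 full blocks, remainder 3883.
Within the partial block the first minute is 1800 frames and each further minute 1798, so 2 further minute boundaries passed. Total skipped labels = 18 × 78 + 2 × 2 = 1408.
Non-drop label index = 1406479 + 1408 = 1407887; at 30 labels/s that is 13:02:09:17, i.e. DF 13:02:09;17.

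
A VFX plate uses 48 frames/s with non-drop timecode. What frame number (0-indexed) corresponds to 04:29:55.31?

Total seconds to the label: (4 × 3600 + 29 × 60 + 55) = 16195.
Frame index = 16195 × 48 + 31 = 777391.

777391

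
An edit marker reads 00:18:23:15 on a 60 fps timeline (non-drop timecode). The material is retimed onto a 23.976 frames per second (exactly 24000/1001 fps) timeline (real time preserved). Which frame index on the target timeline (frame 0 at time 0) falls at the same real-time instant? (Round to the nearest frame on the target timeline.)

Source frame index: (0×3600 + 18×60 + 23) × 60 + 15 = 66195.
Real time: 66195 / (60) = 4413/4 s.
Target frame: (4413/4) × (24000/1001) = 26478000/1001 ≈ 26451.548 → 26452.

frame 26452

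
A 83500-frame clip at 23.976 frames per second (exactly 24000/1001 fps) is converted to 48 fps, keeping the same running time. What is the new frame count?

167167 frames

Target frames = source frames × (target rate / source rate) = 83500 × (48)/(24000/1001) = 83500 × 1001/500 = 167167.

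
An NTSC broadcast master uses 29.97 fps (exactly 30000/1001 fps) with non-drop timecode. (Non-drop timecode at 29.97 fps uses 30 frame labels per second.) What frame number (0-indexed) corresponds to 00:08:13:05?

Total seconds to the label: (0 × 3600 + 8 × 60 + 13) = 493.
Frame index = 493 × 30 + 5 = 14795.

frame 14795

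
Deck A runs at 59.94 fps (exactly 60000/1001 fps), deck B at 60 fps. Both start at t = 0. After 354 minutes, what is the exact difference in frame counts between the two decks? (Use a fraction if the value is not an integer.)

1274400/1001 frames

354 min = 21240 s.
A emits 60000/1001 × 21240 = 1274400000/1001 frames; B emits 60 × 21240 = 1274400.
Difference = 1274400/1001 frames (≈ 1273.1269); B is ahead of A.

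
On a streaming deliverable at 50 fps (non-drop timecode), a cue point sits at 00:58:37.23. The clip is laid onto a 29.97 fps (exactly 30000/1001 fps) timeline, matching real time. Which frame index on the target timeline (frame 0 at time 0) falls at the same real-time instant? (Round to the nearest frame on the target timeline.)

Source frame index: (0×3600 + 58×60 + 37) × 50 + 23 = 175873.
Real time: 175873 / (50) = 175873/50 s.
Target frame: (175873/50) × (30000/1001) = 105523800/1001 ≈ 105418.382 → 105418.

frame 105418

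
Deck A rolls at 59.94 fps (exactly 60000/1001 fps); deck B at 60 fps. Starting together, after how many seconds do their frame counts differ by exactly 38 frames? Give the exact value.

19019/30 seconds

The gap grows by |60 − 60000/1001| = 60/1001 frames per second.
Time for a 38-frame gap: 38 ÷ (60/1001) = 19019/30 s.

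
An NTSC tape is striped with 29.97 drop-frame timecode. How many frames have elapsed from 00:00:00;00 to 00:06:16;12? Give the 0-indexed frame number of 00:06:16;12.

Complete 10-minute blocks: 0, each 17982 frames → 0.
Remaining 6 whole minutes in the current block: 1800 + 5 × 1798 = 10790 frames.
Within the current minute: 16 × 30 + 12 − 2 = 490 (labels ;00/;01 skipped at this minute). Total = 0 + 10790 + 490 = 11280.

11280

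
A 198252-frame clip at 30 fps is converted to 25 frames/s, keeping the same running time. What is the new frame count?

Target frames = source frames × (target rate / source rate) = 198252 × (25)/(30) = 198252 × 5/6 = 165210.

165210 frames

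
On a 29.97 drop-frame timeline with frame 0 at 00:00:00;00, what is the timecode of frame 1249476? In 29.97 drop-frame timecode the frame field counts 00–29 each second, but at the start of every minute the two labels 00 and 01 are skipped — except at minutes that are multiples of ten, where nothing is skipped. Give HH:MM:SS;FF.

11:34:50;26

Ten DF minutes hold 17982 frames, so frame 1249476 lies in block 69 (frames 1240758–1258739) with 8718 frames into that block.
The block's first minute is 1800 frames and the rest 1798 each; 8718 frames reaches minute 4, so 69 × 18 + 4 × 2 = 1250 labels have been skipped so far.
Adding those back, label number 1249476 + 1250 = 1250726 at 30 labels/s is 41690 s + 26 f = 11 h 34 min 50 s frame 26, i.e. 11:34:50;26.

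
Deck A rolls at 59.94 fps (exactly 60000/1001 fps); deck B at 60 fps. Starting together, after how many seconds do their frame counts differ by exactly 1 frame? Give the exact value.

1001/60 seconds

The gap grows by |60 − 60000/1001| = 60/1001 frames per second.
Time for a 1-frame gap: 1 ÷ (60/1001) = 1001/60 s.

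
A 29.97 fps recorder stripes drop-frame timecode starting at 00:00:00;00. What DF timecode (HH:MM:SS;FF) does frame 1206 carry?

00:00:40;06

Each 10-minute DF block holds 10 × 60 × 30 − 9 × 2 = 17982 frames. 1206 ÷ 17982 → 0 full blocks, remainder 1206.
Within the partial block the first minute is 1800 frames and each further minute 1798, so 0 further minute boundaries passed. Total skipped labels = 18 × 0 + 2 × 0 = 0.
Non-drop label index = 1206 + 0 = 1206; at 30 labels/s that is 00:00:40:06, i.e. DF 00:00:40;06.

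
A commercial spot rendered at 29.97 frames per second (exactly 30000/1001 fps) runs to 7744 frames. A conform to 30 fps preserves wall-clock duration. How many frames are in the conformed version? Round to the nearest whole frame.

Frames at target rate = 7744 × (30) / (30000/1001) = 968968/125 ≈ 7751.744.
Nearest whole frame: 7752.

7752 frames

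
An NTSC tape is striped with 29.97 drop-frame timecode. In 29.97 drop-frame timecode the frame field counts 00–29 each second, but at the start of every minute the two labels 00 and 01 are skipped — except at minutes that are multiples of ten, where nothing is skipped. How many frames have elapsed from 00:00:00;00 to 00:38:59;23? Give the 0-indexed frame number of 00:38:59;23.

70123

Complete 10-minute blocks: 3, each 17982 frames → 53946.
Remaining 8 whole minutes in the current block: 1800 + 7 × 1798 = 14386 frames.
Within the current minute: 59 × 30 + 23 − 2 = 1791 (labels ;00/;01 skipped at this minute). Total = 53946 + 14386 + 1791 = 70123.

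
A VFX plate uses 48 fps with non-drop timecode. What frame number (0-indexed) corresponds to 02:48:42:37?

Total seconds to the label: (2 × 3600 + 48 × 60 + 42) = 10122.
Frame index = 10122 × 48 + 37 = 485893.

485893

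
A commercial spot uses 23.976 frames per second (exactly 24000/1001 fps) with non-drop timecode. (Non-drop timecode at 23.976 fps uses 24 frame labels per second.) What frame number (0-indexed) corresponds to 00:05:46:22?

8326

Total seconds to the label: (0 × 3600 + 5 × 60 + 46) = 346.
Frame index = 346 × 24 + 22 = 8326.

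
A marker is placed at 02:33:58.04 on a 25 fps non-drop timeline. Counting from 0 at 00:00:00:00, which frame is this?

230954

Total seconds to the label: (2 × 3600 + 33 × 60 + 58) = 9238.
Frame index = 9238 × 25 + 4 = 230954.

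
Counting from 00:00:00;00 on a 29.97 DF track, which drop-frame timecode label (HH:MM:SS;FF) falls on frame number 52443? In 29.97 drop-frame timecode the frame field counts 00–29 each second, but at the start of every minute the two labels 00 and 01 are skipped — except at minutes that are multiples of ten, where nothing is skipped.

Ten DF minutes hold 17982 frames, so frame 52443 lies in block 2 (frames 35964–53945) with 16479 frames into that block.
The block's first minute is 1800 frames and the rest 1798 each; 16479 frames reaches minute 9, so 2 × 18 + 9 × 2 = 54 labels have been skipped so far.
Adding those back, label number 52443 + 54 = 52497 at 30 labels/s is 1749 s + 27 f = 0 h 29 min 9 s frame 27, i.e. 00:29:09;27.

00:29:09;27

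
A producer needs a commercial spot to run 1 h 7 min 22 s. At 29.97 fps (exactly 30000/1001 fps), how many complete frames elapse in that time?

121138 frames

1 h 7 min 22 s = 4042 s.
Frames = 4042 × 30000/1001 = 121260000/1001 ≈ 121138.8611.
Complete frames: 121138.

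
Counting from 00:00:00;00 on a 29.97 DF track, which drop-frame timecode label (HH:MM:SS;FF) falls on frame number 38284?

Ten DF minutes hold 17982 frames, so frame 38284 lies in block 2 (frames 35964–53945) with 2320 frames into that block.
The block's first minute is 1800 frames and the rest 1798 each; 2320 frames reaches minute 1, so 2 × 18 + 1 × 2 = 38 labels have been skipped so far.
Adding those back, label number 38284 + 38 = 38322 at 30 labels/s is 1277 s + 12 f = 0 h 21 min 17 s frame 12, i.e. 00:21:17;12.

00:21:17;12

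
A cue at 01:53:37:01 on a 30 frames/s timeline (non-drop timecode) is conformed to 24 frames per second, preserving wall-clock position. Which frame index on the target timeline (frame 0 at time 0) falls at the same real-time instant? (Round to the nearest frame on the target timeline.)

frame 163609

Source frame index: (1×3600 + 53×60 + 37) × 30 + 1 = 204511.
Real time: 204511 / (30) = 204511/30 s.
Target frame: (204511/30) × (24) = 818044/5 ≈ 163608.800 → 163609.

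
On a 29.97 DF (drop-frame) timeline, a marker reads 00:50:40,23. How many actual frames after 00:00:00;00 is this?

As if non-drop at 30 labels/s: (0 × 3600 + 50 × 60 + 40) × 30 + 23 = 91223.
Minute boundaries passed: 50; those not divisible by 10: 50 − 5 = 45; dropped labels = 2 × 45 = 90.
Actual frame index = 91223 − 90 = 91133.

91133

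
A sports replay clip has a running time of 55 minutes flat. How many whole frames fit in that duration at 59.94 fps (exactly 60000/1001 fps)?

197802 frames

55 min = 3300 s.
Frames = 3300 × 60000/1001 = 18000000/91 ≈ 197802.1978.
Complete frames: 197802.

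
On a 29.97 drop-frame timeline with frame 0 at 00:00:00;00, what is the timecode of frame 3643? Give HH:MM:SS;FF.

Ten DF minutes hold 17982 frames, so frame 3643 lies in block 0 (frames 0–17981) with 3643 frames into that block.
The block's first minute is 1800 frames and the rest 1798 each; 3643 frames reaches minute 2, so 0 × 18 + 2 × 2 = 4 labels have been skipped so far.
Adding those back, label number 3643 + 4 = 3647 at 30 labels/s is 121 s + 17 f = 0 h 2 min 1 s frame 17, i.e. 00:02:01;17.

00:02:01;17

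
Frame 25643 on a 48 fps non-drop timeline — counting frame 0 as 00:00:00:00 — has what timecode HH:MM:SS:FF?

25643 ÷ 48 = 534 full seconds, remainder 11 frames.
534 s = 0 h 8 min 54 s.
Timecode: 00:08:54:11.

00:08:54:11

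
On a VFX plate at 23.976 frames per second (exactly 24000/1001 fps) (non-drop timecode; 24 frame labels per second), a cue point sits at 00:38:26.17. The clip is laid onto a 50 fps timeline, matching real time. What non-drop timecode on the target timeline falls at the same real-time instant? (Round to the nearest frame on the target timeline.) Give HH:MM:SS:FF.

00:38:29:01

Source frame index: (0×3600 + 38×60 + 26) × 24 + 17 = 55361.
Real time: 55361 / (24000/1001) = 55416361/24000 s.
Target frame: (55416361/24000) × (50) = 55416361/480 ≈ 115450.752 → 115451.
At 50 labels/s: frame 115451 → 00:38:29:01.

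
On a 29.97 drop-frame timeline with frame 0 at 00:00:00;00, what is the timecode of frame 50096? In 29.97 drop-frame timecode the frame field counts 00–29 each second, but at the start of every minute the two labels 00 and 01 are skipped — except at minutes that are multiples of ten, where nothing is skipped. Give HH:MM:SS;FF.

Ten DF minutes hold 17982 frames, so frame 50096 lies in block 2 (frames 35964–53945) with 14132 frames into that block.
The block's first minute is 1800 frames and the rest 1798 each; 14132 frames reaches minute 7, so 2 × 18 + 7 × 2 = 50 labels have been skipped so far.
Adding those back, label number 50096 + 50 = 50146 at 30 labels/s is 1671 s + 16 f = 0 h 27 min 51 s frame 16, i.e. 00:27:51;16.

00:27:51;16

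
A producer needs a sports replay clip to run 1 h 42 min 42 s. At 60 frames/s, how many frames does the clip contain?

1 h 42 min 42 s = 6162 s.
Frames = 6162 × 60 = 369720.

369720 frames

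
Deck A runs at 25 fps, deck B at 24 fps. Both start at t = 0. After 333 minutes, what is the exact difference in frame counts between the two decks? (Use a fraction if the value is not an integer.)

333 min = 19980 s.
A emits 25 × 19980 = 499500 frames; B emits 24 × 19980 = 479520.
Difference = 19980 frames; B is behind A.

19980 frames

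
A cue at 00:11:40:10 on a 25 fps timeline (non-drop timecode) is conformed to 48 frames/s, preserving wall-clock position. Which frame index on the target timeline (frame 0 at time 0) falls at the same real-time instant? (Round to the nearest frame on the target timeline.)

frame 33619

Source frame index: (0×3600 + 11×60 + 40) × 25 + 10 = 17510.
Real time: 17510 / (25) = 3502/5 s.
Target frame: (3502/5) × (48) = 168096/5 ≈ 33619.200 → 33619.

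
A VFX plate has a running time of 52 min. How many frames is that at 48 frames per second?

149760 frames

52 min = 3120 s.
Frames = 3120 × 48 = 149760.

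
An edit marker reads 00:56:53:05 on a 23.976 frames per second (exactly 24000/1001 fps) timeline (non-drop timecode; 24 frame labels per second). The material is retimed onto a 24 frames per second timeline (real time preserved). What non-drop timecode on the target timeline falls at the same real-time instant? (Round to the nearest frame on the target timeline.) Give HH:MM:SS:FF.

00:56:56:15

Source frame index: (0×3600 + 56×60 + 53) × 24 + 5 = 81917.
Real time: 81917 / (24000/1001) = 81998917/24000 s.
Target frame: (81998917/24000) × (24) = 81998917/1000 ≈ 81998.917 → 81999.
At 24 labels/s: frame 81999 → 00:56:56:15.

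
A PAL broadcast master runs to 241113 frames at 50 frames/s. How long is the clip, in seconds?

Running time = 241113 / (50) = 4822.26 s.

4822.26 seconds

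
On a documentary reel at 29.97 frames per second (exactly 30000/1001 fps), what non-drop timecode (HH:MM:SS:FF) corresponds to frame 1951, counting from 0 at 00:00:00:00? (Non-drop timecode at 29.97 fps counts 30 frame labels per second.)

1951 ÷ 30 = 65 full seconds, remainder 1 frame.
65 s = 0 h 1 min 5 s.
Timecode: 00:01:05:01.

00:01:05:01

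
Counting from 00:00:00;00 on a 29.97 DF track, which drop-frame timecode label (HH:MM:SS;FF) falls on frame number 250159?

02:19:07;01

Ten DF minutes hold 17982 frames, so frame 250159 lies in block 13 (frames 233766–251747) with 16393 frames into that block.
The block's first minute is 1800 frames and the rest 1798 each; 16393 frames reaches minute 9, so 13 × 18 + 9 × 2 = 252 labels have been skipped so far.
Adding those back, label number 250159 + 252 = 250411 at 30 labels/s is 8347 s + 1 f = 2 h 19 min 7 s frame 1, i.e. 02:19:07;01.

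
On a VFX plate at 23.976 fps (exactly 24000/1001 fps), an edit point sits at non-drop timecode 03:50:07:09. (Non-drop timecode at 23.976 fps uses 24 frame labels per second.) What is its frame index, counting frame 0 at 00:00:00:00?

Total seconds to the label: (3 × 3600 + 50 × 60 + 7) = 13807.
Frame index = 13807 × 24 + 9 = 331377.

331377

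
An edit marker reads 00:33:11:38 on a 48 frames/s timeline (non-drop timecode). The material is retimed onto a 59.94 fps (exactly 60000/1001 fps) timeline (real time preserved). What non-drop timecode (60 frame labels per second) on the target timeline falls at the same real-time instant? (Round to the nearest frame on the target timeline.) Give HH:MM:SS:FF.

Source frame index: (0×3600 + 33×60 + 11) × 48 + 38 = 95606.
Real time: 95606 / (48) = 47803/24 s.
Target frame: (47803/24) × (60000/1001) = 17072500/143 ≈ 119388.112 → 119388.
At 60 labels/s: frame 119388 → 00:33:09:48.

00:33:09:48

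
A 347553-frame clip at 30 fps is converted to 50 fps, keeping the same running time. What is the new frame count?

579255 frames

Target frames = source frames × (target rate / source rate) = 347553 × (50)/(30) = 347553 × 5/3 = 579255.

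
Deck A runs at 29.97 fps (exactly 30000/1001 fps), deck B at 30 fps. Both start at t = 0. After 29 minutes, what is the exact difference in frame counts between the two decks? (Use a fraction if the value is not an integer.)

29 min = 1740 s.
A emits 30000/1001 × 1740 = 52200000/1001 frames; B emits 30 × 1740 = 52200.
Difference = 52200/1001 frames (≈ 52.1479); B is ahead of A.

52200/1001 frames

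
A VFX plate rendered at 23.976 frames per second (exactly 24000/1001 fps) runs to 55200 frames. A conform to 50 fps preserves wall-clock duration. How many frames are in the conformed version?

115115 frames

Target frames = source frames × (target rate / source rate) = 55200 × (50)/(24000/1001) = 55200 × 1001/480 = 115115.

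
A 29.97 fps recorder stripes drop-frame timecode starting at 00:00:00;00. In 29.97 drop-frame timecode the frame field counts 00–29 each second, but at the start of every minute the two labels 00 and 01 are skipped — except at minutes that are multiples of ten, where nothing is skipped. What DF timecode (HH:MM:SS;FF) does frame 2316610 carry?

Ten DF minutes hold 17982 frames, so frame 2316610 lies in block 128 (frames 2301696–2319677) with 14914 frames into that block.
The block's first minute is 1800 frames and the rest 1798 each; 14914 frames reaches minute 8, so 128 × 18 + 8 × 2 = 2320 labels have been skipped so far.
Adding those back, label number 2316610 + 2320 = 2318930 at 30 labels/s is 77297 s + 20 f = 21 h 28 min 17 s frame 20, i.e. 21:28:17;20.

21:28:17;20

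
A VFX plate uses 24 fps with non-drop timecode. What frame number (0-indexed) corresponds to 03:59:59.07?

345583

Total seconds to the label: (3 × 3600 + 59 × 60 + 59) = 14399.
Frame index = 14399 × 24 + 7 = 345583.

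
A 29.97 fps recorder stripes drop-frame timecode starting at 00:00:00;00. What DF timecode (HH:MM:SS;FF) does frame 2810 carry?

Ten DF minutes hold 17982 frames, so frame 2810 lies in block 0 (frames 0–17981) with 2810 frames into that block.
The block's first minute is 1800 frames and the rest 1798 each; 2810 frames reaches minute 1, so 0 × 18 + 1 × 2 = 2 labels have been skipped so far.
Adding those back, label number 2810 + 2 = 2812 at 30 labels/s is 93 s + 22 f = 0 h 1 min 33 s frame 22, i.e. 00:01:33;22.

00:01:33;22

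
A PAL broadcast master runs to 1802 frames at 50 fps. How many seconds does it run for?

Running time = 1802 / (50) = 36.04 s.

36.04 seconds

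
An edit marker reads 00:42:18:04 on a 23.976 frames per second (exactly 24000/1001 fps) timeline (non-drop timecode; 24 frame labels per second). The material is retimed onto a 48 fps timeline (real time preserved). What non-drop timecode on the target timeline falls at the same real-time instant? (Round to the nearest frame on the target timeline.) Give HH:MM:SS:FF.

00:42:20:34

Source frame index: (0×3600 + 42×60 + 18) × 24 + 4 = 60916.
Real time: 60916 / (24000/1001) = 15244229/6000 s.
Target frame: (15244229/6000) × (48) = 15244229/125 ≈ 121953.832 → 121954.
At 48 labels/s: frame 121954 → 00:42:20:34.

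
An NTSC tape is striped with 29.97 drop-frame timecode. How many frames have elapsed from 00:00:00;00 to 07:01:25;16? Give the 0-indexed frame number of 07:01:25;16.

757808

Complete 10-minute blocks: 42, each 17982 frames → 755244.
Remaining 1 whole minute in the current block: 1800 + 0 × 1798 = 1800 frames.
Within the current minute: 25 × 30 + 16 − 2 = 764 (labels ;00/;01 skipped at this minute). Total = 755244 + 1800 + 764 = 757808.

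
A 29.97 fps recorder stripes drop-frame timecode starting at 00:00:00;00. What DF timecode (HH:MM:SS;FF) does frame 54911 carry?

Each 10-minute DF block holds 10 × 60 × 30 − 9 × 2 = 17982 frames. 54911 ÷ 17982 → 3 full blocks, remainder 965.
Within the partial block the first minute is 1800 frames and each further minute 1798, so 0 further minute boundaries passed. Total skipped labels = 18 × 3 + 2 × 0 = 54.
Non-drop label index = 54911 + 54 = 54965; at 30 labels/s that is 00:30:32:05, i.e. DF 00:30:32;05.

00:30:32;05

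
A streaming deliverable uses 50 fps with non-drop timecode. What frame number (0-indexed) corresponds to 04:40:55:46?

Total seconds to the label: (4 × 3600 + 40 × 60 + 55) = 16855.
Frame index = 16855 × 50 + 46 = 842796.

842796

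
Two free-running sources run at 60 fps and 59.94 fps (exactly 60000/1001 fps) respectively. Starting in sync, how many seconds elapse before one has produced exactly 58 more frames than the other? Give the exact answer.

The gap grows by |60000/1001 − 60| = 60/1001 frames per second.
Time for a 58-frame gap: 58 ÷ (60/1001) = 29029/30 s.

29029/30 seconds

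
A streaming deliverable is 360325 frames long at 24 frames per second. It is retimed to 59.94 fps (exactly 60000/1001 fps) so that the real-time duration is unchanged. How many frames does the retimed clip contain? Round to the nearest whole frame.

Frames at target rate = 360325 × (60000/1001) / (24) = 128687500/143 ≈ 899912.587.
Nearest whole frame: 899913.

899913 frames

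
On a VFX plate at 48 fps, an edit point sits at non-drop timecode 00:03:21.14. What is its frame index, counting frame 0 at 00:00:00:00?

frame 9662

Total seconds to the label: (0 × 3600 + 3 × 60 + 21) = 201.
Frame index = 201 × 48 + 14 = 9662.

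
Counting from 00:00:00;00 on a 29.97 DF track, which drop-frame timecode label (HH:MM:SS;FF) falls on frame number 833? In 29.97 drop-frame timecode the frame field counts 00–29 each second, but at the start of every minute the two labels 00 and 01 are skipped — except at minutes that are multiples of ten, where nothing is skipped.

Ten DF minutes hold 17982 frames, so frame 833 lies in block 0 (frames 0–17981) with 833 frames into that block.
The block's first minute is 1800 frames and the rest 1798 each; 833 frames reaches minute 0, so 0 × 18 + 0 × 2 = 0 labels have been skipped so far.
Adding those back, label number 833 + 0 = 833 at 30 labels/s is 27 s + 23 f = 0 h 0 min 27 s frame 23, i.e. 00:00:27;23.

00:00:27;23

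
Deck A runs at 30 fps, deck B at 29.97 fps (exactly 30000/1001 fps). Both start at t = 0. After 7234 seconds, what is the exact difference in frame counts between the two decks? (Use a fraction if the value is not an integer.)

A emits 30 × 7234 = 217020 frames; B emits 30000/1001 × 7234 = 217020000/1001.
Difference = 217020/1001 frames (≈ 216.8032); B is behind A.

217020/1001 frames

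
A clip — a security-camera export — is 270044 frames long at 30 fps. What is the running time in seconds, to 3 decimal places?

9001.467 seconds

Running time = 270044 × 1/30 = 135022/15 s ≈ 9001.467 s.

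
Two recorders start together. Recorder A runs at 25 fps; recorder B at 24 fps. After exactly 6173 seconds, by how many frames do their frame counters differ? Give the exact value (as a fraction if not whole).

A emits 25 × 6173 = 154325 frames; B emits 24 × 6173 = 148152.
Difference = 6173 frames; B is behind A.

6173 frames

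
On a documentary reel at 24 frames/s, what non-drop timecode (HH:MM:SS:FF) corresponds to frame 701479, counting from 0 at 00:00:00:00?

08:07:08:07

701479 ÷ 24 = 29228 full seconds, remainder 7 frames.
29228 s = 8 h 7 min 8 s.
Timecode: 08:07:08:07.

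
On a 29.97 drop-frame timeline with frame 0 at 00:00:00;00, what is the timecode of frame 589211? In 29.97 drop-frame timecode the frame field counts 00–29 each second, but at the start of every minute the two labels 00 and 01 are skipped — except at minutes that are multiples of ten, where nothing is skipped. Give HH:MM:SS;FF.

Ten DF minutes hold 17982 frames, so frame 589211 lies in block 32 (frames 575424–593405) with 13787 frames into that block.
The block's first minute is 1800 frames and the rest 1798 each; 13787 frames reaches minute 7, so 32 × 18 + 7 × 2 = 590 labels have been skipped so far.
Adding those back, label number 589211 + 590 = 589801 at 30 labels/s is 19660 s + 1 f = 5 h 27 min 40 s frame 1, i.e. 05:27:40;01.

05:27:40;01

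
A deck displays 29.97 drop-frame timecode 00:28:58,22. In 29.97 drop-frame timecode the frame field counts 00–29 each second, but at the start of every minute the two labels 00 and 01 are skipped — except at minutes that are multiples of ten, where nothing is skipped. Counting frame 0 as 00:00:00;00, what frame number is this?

Complete 10-minute blocks: 2, each 17982 frames → 35964.
Remaining 8 whole minutes in the current block: 1800 + 7 × 1798 = 14386 frames.
Within the current minute: 58 × 30 + 22 − 2 = 1760 (labels ;00/;01 skipped at this minute). Total = 35964 + 14386 + 1760 = 52110.

52110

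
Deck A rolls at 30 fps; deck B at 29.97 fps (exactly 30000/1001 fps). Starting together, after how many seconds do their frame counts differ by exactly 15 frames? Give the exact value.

500.5 seconds

The gap grows by |30000/1001 − 30| = 30/1001 frames per second.
Time for a 15-frame gap: 15 ÷ (30/1001) = 500.5 s.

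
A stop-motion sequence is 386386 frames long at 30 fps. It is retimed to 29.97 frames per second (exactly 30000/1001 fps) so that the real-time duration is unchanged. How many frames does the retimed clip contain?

386000 frames

Target frames = source frames × (target rate / source rate) = 386386 × (30000/1001)/(30) = 386386 × 1000/1001 = 386000.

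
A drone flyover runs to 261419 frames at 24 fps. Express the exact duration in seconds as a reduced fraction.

Running time = 261419 ÷ (24) = 261419 × 1/24 = 261419/24 s.

261419/24 seconds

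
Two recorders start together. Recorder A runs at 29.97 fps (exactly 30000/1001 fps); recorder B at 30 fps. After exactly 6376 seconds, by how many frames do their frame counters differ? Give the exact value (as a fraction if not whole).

A emits 30000/1001 × 6376 = 191280000/1001 frames; B emits 30 × 6376 = 191280.
Difference = 191280/1001 frames (≈ 191.0889); B is ahead of A.

191280/1001 frames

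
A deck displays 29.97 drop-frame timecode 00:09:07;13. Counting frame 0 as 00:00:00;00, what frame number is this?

16405

Complete 10-minute blocks: 0, each 17982 frames → 0.
Remaining 9 whole minutes in the current block: 1800 + 8 × 1798 = 16184 frames.
Within the current minute: 7 × 30 + 13 − 2 = 221 (labels ;00/;01 skipped at this minute). Total = 0 + 16184 + 221 = 16405.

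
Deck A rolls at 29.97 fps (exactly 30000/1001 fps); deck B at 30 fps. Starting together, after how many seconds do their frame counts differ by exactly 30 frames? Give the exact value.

1001 seconds

The gap grows by |30 − 30000/1001| = 30/1001 frames per second.
Time for a 30-frame gap: 30 ÷ (30/1001) = 1001 s.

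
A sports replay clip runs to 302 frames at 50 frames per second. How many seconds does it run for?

6.04 seconds

Running time = 302 / (50) = 6.04 s.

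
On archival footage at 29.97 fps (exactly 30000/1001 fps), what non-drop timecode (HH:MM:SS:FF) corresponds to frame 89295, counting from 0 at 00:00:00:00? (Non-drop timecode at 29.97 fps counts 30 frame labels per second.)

89295 ÷ 30 = 2976 full seconds, remainder 15 frames.
2976 s = 0 h 49 min 36 s.
Timecode: 00:49:36:15.

00:49:36:15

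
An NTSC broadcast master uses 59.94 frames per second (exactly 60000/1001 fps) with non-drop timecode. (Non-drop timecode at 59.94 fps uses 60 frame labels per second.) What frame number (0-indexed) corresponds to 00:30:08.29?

frame 108509

Total seconds to the label: (0 × 3600 + 30 × 60 + 8) = 1808.
Frame index = 1808 × 60 + 29 = 108509.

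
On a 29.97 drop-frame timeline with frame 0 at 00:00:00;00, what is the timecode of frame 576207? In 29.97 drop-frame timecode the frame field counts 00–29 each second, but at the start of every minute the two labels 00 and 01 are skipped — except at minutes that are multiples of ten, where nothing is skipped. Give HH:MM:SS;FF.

05:20:26;03

Each 10-minute DF block holds 10 × 60 × 30 − 9 × 2 = 17982 frames. 576207 ÷ 17982 → 32 full blocks, remainder 783.
Within the partial block the first minute is 1800 frames and each further minute 1798, so 0 further minute boundaries passed. Total skipped labels = 18 × 32 + 2 × 0 = 576.
Non-drop label index = 576207 + 576 = 576783; at 30 labels/s that is 05:20:26:03, i.e. DF 05:20:26;03.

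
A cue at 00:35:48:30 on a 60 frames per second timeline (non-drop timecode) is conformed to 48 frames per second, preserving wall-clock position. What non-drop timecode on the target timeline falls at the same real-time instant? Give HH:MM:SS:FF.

00:35:48:24

Source frame index: (0×3600 + 35×60 + 48) × 60 + 30 = 128910.
Real time: 128910 / (60) = 4297/2 s.
Target frame: (4297/2) × (48) = 103128.
At 48 labels/s: frame 103128 → 00:35:48:24.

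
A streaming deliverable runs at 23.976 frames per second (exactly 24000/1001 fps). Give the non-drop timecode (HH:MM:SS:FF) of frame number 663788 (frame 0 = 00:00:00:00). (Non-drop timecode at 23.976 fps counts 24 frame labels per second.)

07:40:57:20

663788 ÷ 24 = 27657 full seconds, remainder 20 frames.
27657 s = 7 h 40 min 57 s.
Timecode: 07:40:57:20.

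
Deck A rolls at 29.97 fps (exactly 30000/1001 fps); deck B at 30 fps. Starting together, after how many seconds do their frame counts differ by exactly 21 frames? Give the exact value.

The gap grows by |30 − 30000/1001| = 30/1001 frames per second.
Time for a 21-frame gap: 21 ÷ (30/1001) = 700.7 s.

700.7 seconds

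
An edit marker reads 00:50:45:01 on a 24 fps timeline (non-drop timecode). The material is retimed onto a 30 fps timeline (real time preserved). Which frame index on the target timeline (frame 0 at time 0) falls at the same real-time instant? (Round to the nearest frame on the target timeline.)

frame 91351

Source frame index: (0×3600 + 50×60 + 45) × 24 + 1 = 73081.
Real time: 73081 / (24) = 73081/24 s.
Target frame: (73081/24) × (30) = 365405/4 ≈ 91351.250 → 91351.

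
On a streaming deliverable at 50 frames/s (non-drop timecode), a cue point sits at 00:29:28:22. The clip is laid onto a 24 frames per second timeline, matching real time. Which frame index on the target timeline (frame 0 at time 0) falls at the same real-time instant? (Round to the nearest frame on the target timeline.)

Source frame index: (0×3600 + 29×60 + 28) × 50 + 22 = 88422.
Real time: 88422 / (50) = 44211/25 s.
Target frame: (44211/25) × (24) = 1061064/25 ≈ 42442.560 → 42443.

frame 42443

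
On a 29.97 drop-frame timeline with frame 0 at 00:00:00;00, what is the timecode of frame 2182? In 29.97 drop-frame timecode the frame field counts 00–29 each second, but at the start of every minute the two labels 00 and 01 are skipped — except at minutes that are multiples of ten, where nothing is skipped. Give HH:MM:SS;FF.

00:01:12;24

Each 10-minute DF block holds 10 × 60 × 30 − 9 × 2 = 17982 frames. 2182 ÷ 17982 → 0 full blocks, remainder 2182.
Within the partial block the first minute is 1800 frames and each further minute 1798, so 1 further minute boundary passed. Total skipped labels = 18 × 0 + 2 × 1 = 2.
Non-drop label index = 2182 + 2 = 2184; at 30 labels/s that is 00:01:12:24, i.e. DF 00:01:12;24.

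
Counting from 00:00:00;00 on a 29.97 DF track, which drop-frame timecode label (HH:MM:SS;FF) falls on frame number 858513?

Each 10-minute DF block holds 10 × 60 × 30 − 9 × 2 = 17982 frames. 858513 ÷ 17982 → 47 full blocks, remainder 13359.
Within the partial block the first minute is 1800 frames and each further minute 1798, so 7 further minute boundaries passed. Total skipped labels = 18 × 47 + 2 × 7 = 860.
Non-drop label index = 858513 + 860 = 859373; at 30 labels/s that is 07:57:25:23, i.e. DF 07:57:25;23.

07:57:25;23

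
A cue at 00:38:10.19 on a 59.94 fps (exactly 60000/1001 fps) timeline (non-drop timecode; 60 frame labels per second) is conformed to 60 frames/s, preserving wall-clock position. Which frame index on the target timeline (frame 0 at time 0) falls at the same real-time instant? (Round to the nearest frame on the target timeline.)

frame 137556

Source frame index: (0×3600 + 38×60 + 10) × 60 + 19 = 137419.
Real time: 137419 / (60000/1001) = 137556419/60000 s.
Target frame: (137556419/60000) × (60) = 137556419/1000 ≈ 137556.419 → 137556.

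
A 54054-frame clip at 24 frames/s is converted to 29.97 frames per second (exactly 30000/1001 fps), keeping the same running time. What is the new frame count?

67500 frames

Target frames = source frames × (target rate / source rate) = 54054 × (30000/1001)/(24) = 54054 × 1250/1001 = 67500.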